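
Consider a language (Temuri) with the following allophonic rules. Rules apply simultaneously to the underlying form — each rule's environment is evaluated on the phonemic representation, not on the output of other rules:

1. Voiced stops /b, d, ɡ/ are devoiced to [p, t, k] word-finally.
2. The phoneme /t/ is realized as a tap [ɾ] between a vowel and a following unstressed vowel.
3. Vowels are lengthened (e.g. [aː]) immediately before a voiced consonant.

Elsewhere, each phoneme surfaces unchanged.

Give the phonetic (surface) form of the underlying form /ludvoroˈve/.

[luːdvoːroːˈve]

/l/ (word-initial) is unaffected → [l].
/u/ meets the environment for rule 3 (before a voiced consonant) → [uː].
/d/ — between /u/ and /v/; rule 1 does not apply here → [d].
/v/ (between /d/ and /o/) is unaffected → [v].
/o/ — between /v/ and /r/, before a voiced consonant — surfaces as [oː] (rule 3).
/r/ — not in any rule's target class → [r].
/o/ (between /r/ and /v/) occurs before a voiced consonant → [oː] by rule 3.
/v/ (between /o/ and /e/) is unaffected → [v].
/e/ (word-final): rule 3 targets it, but not before a voiced consonant → unchanged [e].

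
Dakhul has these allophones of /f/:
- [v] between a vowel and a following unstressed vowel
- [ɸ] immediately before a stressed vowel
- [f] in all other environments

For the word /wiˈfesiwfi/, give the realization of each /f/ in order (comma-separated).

[ɸ], [f]

Occurrence 1 (position 3): immediately before a stressed vowel → [ɸ].
Occurrence 2 (position 8): no conditioning environment matches → elsewhere allophone [f].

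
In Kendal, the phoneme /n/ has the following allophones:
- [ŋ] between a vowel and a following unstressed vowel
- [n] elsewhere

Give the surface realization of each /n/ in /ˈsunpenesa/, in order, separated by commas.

Occurrence 1 (position 3): no conditioning environment matches → elsewhere allophone [n].
Occurrence 2 (position 6): between a vowel and a following unstressed vowel → [ŋ].

[n], [ŋ]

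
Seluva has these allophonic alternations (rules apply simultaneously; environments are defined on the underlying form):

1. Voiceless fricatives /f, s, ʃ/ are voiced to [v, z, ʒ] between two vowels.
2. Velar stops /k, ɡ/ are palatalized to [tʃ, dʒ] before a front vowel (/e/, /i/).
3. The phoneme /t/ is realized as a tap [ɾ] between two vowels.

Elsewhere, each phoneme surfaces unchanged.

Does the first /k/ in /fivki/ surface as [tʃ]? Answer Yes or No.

Yes

/k/ (between /v/ and /i/): before a front vowel, so rule 2 applies → [tʃ].
The actual realization is [tʃ], which matches [tʃ].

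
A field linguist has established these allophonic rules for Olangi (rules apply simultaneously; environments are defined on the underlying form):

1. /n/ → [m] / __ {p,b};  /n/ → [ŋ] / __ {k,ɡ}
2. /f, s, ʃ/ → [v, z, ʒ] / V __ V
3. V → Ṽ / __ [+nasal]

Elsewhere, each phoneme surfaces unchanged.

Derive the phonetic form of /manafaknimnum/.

/m/ — not in any rule's target class → [m].
Rule 3 applies to /a/ (between /m/ and /n/: before a nasal consonant) → [ã].
/n/ (between /a/ and /a/) fails the environment for rule 1, so it stays [n].
/a/ (between /n/ and /f/) fails the environment for rule 3, so it stays [a].
/f/ (between /a/ and /a/) occurs between two vowels → [v] by rule 2.
/a/ (between /f/ and /k/): rule 3 targets it, but not before a nasal consonant → unchanged [a].
/k/ (between /a/ and /n/) is unaffected → [k].
/n/ — between /k/ and /i/; rule 1 does not apply here → [n].
/i/ — between /n/ and /m/, before a nasal consonant — surfaces as [ĩ] (rule 3).
/m/ stays [m].
/n/ — between /m/ and /u/; rule 1 does not apply here → [n].
/u/ (between /n/ and /m/): before a nasal consonant, so rule 3 applies → [ũ].
/m/ (word-final) is unaffected → [m].

[mãnavaknĩmnũm]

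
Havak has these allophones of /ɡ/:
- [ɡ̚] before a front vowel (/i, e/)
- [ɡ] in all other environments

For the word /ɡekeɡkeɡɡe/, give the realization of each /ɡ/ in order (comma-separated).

Occurrence 1 (position 1): before a front vowel (/i, e/) → [ɡ̚].
Occurrence 2 (position 5): no conditioning environment matches → elsewhere allophone [ɡ].
Occurrence 3 (position 8): no conditioning environment matches → elsewhere allophone [ɡ].
Occurrence 4 (position 9): before a front vowel (/i, e/) → [ɡ̚].

[ɡ̚], [ɡ], [ɡ], [ɡ̚]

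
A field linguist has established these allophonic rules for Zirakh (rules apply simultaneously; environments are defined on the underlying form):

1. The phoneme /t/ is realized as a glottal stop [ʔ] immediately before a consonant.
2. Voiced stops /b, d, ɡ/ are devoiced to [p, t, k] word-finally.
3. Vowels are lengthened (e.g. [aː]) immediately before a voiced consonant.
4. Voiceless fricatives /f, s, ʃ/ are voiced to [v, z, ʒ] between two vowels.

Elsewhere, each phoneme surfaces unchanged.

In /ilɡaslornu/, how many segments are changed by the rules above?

2

Segments that undergo a rule: /i/ → [iː] (rule 3); /o/ → [oː] (rule 3).
All other segments surface unchanged.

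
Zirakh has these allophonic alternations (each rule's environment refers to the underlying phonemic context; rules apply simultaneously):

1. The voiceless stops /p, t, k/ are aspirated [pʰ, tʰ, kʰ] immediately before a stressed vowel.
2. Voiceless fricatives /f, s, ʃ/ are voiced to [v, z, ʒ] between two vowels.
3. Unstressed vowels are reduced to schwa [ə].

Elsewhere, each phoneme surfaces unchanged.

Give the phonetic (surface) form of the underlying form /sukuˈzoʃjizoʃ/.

[səkəˈzoʃjəzəʃ]

/s/ — word-initial; rule 2 does not apply here → [s].
/u/ (between /s/ and /k/) occurs in an unstressed syllable → [ə] by rule 3.
/k/ — between /u/ and /u/; rule 1 does not apply here → [k].
/u/ meets the environment for rule 3 (in an unstressed syllable) → [ə].
/z/ (between /u/ and /o/) is unaffected → [z].
/o/ (between /z/ and /ʃ/) is in the target of rule 3 but the environment (in an unstressed syllable) is not met → [o].
/ʃ/ (between /o/ and /j/): rule 2 targets it, but not between two vowels → unchanged [ʃ].
/j/ (between /ʃ/ and /i/): no rule targets it → [j].
/i/ — between /j/ and /z/, in an unstressed syllable — surfaces as [ə] (rule 3).
/z/ (between /i/ and /o/) is unaffected → [z].
/o/ (between /z/ and /ʃ/): in an unstressed syllable, so rule 3 applies → [ə].
/ʃ/ (word-final) fails the environment for rule 2, so it stays [ʃ].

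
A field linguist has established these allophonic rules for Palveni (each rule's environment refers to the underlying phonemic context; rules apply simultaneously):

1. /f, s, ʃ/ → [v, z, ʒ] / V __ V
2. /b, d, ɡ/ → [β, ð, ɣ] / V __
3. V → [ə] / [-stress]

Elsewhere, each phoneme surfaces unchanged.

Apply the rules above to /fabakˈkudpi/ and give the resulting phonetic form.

/f/ — word-initial; rule 1 does not apply here → [f].
/a/ — between /f/ and /b/, in an unstressed syllable — surfaces as [ə] (rule 3).
/b/ (between /a/ and /a/): immediately after a vowel, so rule 2 applies → [β].
Rule 3 applies to /a/ (between /b/ and /k/: in an unstressed syllable) → [ə].
/k/ (between /a/ and /k/): no rule targets it → [k].
/k/ stays [k].
/u/ (between /k/ and /d/): rule 3 targets it, but not in an unstressed syllable → unchanged [u].
/d/ meets the environment for rule 2 (immediately after a vowel) → [ð].
/p/ — not in any rule's target class → [p].
Rule 3 applies to /i/ (word-final: in an unstressed syllable) → [ə].

[fəβəkˈkuðpə]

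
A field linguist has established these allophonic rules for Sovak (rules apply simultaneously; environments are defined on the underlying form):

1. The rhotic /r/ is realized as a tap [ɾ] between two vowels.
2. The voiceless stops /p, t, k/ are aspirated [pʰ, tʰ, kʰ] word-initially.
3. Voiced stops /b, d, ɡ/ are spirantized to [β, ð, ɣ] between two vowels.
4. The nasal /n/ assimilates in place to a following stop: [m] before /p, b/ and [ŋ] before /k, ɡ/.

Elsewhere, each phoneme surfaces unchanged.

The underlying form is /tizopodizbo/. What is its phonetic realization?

[tʰizopoðizbo]

/t/ — word-initial, word-initially — surfaces as [tʰ] (rule 2).
/i/ (between /t/ and /z/): no rule targets it → [i].
/z/ (between /i/ and /o/) is unaffected → [z].
/o/ (between /z/ and /p/): no rule targets it → [o].
/p/ — between /o/ and /o/; rule 2 does not apply here → [p].
/o/ — not in any rule's target class → [o].
/d/ (between /o/ and /i/) occurs between two vowels → [ð] by rule 3.
/i/ (between /d/ and /z/) is unaffected → [i].
/z/ stays [z].
/b/ — between /z/ and /o/; rule 3 does not apply here → [b].
/o/ (word-final) is unaffected → [o].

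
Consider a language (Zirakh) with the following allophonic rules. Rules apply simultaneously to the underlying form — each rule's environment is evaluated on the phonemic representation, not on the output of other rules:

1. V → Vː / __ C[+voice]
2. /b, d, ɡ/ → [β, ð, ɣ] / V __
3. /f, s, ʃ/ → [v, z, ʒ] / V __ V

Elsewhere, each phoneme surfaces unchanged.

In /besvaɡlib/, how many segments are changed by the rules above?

Segments that undergo a rule: /a/ → [aː] (rule 1); /ɡ/ → [ɣ] (rule 2); /i/ → [iː] (rule 1); /b/ → [β] (rule 2).
All other segments surface unchanged.

4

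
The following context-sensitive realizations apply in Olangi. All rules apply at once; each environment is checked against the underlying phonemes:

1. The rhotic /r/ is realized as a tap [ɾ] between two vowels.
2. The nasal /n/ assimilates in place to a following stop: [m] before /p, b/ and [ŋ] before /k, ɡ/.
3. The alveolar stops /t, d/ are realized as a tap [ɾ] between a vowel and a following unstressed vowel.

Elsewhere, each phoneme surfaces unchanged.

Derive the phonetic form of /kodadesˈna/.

[koɾaɾesˈna]

/k/ (word-initial) is unaffected → [k].
/o/ stays [o].
Rule 3 applies to /d/ (between /o/ and /a/: between a vowel and a following unstressed vowel) → [ɾ].
/a/ stays [a].
/d/ — between /a/ and /e/, between a vowel and a following unstressed vowel — surfaces as [ɾ] (rule 3).
/e/ stays [e].
/s/ — not in any rule's target class → [s].
/n/ (between /s/ and /a/) is in the target of rule 2 but the environment (before a labial or velar stop) is not met → [n].
/a/ stays [a].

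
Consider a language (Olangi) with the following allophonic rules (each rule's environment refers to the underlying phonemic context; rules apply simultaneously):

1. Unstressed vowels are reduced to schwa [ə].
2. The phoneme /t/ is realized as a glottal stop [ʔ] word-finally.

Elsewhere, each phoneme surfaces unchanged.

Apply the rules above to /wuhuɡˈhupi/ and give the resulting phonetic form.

/w/ — not in any rule's target class → [w].
/u/ meets the environment for rule 1 (in an unstressed syllable) → [ə].
/h/ (between /u/ and /u/) is unaffected → [h].
/u/ — between /h/ and /ɡ/, in an unstressed syllable — surfaces as [ə] (rule 1).
/ɡ/ (between /u/ and /h/): no rule targets it → [ɡ].
/h/ (between /ɡ/ and /u/) is unaffected → [h].
/u/ (between /h/ and /p/) fails the environment for rule 1, so it stays [u].
/p/ (between /u/ and /i/) is unaffected → [p].
/i/ meets the environment for rule 1 (in an unstressed syllable) → [ə].

[wəhəɡˈhupə]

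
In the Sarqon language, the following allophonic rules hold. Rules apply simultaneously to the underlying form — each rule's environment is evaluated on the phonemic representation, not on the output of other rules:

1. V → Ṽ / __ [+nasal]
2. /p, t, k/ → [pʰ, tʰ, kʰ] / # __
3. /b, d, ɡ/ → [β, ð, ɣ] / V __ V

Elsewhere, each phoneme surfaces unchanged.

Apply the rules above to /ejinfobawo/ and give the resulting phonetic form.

[ejĩnfoβawo]

/e/ (word-initial): rule 1 targets it, but not before a nasal consonant → unchanged [e].
/j/ (between /e/ and /i/): no rule targets it → [j].
/i/ meets the environment for rule 1 (before a nasal consonant) → [ĩ].
/n/ (between /i/ and /f/) is unaffected → [n].
/f/ — not in any rule's target class → [f].
/o/ (between /f/ and /b/): rule 1 targets it, but not before a nasal consonant → unchanged [o].
/b/ — between /o/ and /a/, between two vowels — surfaces as [β] (rule 3).
/a/ (between /b/ and /w/): rule 1 targets it, but not before a nasal consonant → unchanged [a].
/w/ — not in any rule's target class → [w].
/o/ — word-final; rule 1 does not apply here → [o].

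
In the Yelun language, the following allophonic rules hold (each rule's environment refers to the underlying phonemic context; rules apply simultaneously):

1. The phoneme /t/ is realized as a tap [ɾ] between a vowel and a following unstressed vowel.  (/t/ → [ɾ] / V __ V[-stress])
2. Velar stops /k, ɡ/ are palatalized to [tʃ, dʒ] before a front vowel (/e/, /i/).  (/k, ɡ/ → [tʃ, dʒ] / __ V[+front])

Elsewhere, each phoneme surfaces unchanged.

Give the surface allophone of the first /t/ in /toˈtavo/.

/t/ — word-initial; rule 1 does not apply here → [t].

[t]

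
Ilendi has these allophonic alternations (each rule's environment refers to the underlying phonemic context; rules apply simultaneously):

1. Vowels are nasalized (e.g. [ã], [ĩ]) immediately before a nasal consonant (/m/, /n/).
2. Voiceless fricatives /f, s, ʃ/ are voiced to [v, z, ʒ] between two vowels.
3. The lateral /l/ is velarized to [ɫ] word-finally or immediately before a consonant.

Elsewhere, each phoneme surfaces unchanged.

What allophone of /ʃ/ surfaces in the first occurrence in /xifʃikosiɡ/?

[ʃ]

/ʃ/ (between /f/ and /i/): rule 2 targets it, but not between two vowels → unchanged [ʃ].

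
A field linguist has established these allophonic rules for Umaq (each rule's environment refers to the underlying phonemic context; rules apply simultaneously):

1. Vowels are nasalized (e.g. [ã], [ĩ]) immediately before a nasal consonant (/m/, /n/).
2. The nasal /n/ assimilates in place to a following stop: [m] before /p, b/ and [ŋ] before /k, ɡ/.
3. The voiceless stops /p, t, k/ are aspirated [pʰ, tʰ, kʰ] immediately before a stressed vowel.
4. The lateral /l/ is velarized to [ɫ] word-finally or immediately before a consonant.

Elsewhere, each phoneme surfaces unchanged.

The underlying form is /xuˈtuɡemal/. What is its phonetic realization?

[xuˈtʰuɡẽmaɫ]

/x/ (word-initial) is unaffected → [x].
/u/ (between /x/ and /t/) is in the target of rule 1 but the environment (before a nasal consonant) is not met → [u].
/t/ (between /u/ and /u/) occurs immediately before a stressed vowel → [tʰ] by rule 3.
/u/ (between /t/ and /ɡ/) is in the target of rule 1 but the environment (before a nasal consonant) is not met → [u].
/ɡ/ stays [ɡ].
/e/ (between /ɡ/ and /m/): before a nasal consonant, so rule 1 applies → [ẽ].
/m/ — not in any rule's target class → [m].
/a/ (between /m/ and /l/): rule 1 targets it, but not before a nasal consonant → unchanged [a].
/l/ meets the environment for rule 4 (word-finally or immediately before a consonant) → [ɫ].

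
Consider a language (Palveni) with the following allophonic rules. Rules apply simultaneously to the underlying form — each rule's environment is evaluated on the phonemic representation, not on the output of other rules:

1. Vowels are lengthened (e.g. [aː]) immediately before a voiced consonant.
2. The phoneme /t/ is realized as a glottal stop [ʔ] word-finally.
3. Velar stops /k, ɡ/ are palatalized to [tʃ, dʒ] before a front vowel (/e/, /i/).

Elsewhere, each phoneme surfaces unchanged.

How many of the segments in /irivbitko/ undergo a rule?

2

Segments that undergo a rule: /i/ → [iː] (rule 1); /i/ → [iː] (rule 1).
All other segments surface unchanged.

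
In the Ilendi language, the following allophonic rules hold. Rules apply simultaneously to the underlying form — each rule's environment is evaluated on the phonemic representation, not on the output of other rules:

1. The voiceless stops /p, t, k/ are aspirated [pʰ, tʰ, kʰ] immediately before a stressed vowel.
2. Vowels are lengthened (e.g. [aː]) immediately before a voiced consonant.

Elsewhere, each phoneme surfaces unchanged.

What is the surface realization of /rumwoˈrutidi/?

[ruːmwoːˈrutiːdi]

Rule 2 applies to /u/ (between /r/ and /m/: before a voiced consonant) → [uː].
/o/ (between /w/ and /r/) occurs before a voiced consonant → [oː] by rule 2.
/u/ (between /r/ and /t/) is in the target of rule 2 but the environment (before a voiced consonant) is not met → [u].
/t/ (between /u/ and /i/) is in the target of rule 1 but the environment (immediately before a stressed vowel) is not met → [t].
Rule 2 applies to /i/ (between /t/ and /d/: before a voiced consonant) → [iː].
/i/ (word-final) fails the environment for rule 2, so it stays [i].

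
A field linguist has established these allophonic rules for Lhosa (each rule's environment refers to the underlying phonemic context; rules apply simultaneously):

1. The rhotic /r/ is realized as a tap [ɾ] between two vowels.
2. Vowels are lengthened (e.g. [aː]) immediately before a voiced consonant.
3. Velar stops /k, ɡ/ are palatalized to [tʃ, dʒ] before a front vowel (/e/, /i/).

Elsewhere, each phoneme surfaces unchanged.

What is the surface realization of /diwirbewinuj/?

/d/ (word-initial): no rule targets it → [d].
/i/ meets the environment for rule 2 (before a voiced consonant) → [iː].
/w/ — not in any rule's target class → [w].
Rule 2 applies to /i/ (between /w/ and /r/: before a voiced consonant) → [iː].
/r/ — between /i/ and /b/; rule 1 does not apply here → [r].
/b/ (between /r/ and /e/): no rule targets it → [b].
Rule 2 applies to /e/ (between /b/ and /w/: before a voiced consonant) → [eː].
/w/ (between /e/ and /i/): no rule targets it → [w].
Rule 2 applies to /i/ (between /w/ and /n/: before a voiced consonant) → [iː].
/n/ stays [n].
/u/ — between /n/ and /j/, before a voiced consonant — surfaces as [uː] (rule 2).
/j/ — not in any rule's target class → [j].

[diːwiːrbeːwiːnuːj]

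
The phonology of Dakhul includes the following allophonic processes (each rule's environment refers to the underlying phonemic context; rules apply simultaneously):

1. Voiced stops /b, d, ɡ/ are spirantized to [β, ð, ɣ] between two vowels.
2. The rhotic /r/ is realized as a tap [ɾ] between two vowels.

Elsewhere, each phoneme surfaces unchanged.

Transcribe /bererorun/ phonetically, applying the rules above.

/b/ (word-initial): rule 1 targets it, but not between two vowels → unchanged [b].
/e/ — not in any rule's target class → [e].
Rule 2 applies to /r/ (between /e/ and /e/: between two vowels) → [ɾ].
/e/ — not in any rule's target class → [e].
/r/ (between /e/ and /o/) occurs between two vowels → [ɾ] by rule 2.
/o/ stays [o].
/r/ (between /o/ and /u/) occurs between two vowels → [ɾ] by rule 2.
/u/ — not in any rule's target class → [u].
/n/ (word-final) is unaffected → [n].

[beɾeɾoɾun]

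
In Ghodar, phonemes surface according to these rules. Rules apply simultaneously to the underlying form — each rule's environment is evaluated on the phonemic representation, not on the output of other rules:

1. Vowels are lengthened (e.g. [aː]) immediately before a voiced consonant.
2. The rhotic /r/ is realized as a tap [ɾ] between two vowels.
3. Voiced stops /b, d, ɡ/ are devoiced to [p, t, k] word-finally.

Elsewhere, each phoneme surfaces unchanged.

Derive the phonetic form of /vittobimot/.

/i/ (between /v/ and /t/) is in the target of rule 1 but the environment (before a voiced consonant) is not met → [i].
/o/ meets the environment for rule 1 (before a voiced consonant) → [oː].
/b/ (between /o/ and /i/): rule 3 targets it, but not word-finally → unchanged [b].
/i/ (between /b/ and /m/) occurs before a voiced consonant → [iː] by rule 1.
/o/ (between /m/ and /t/): rule 1 targets it, but not before a voiced consonant → unchanged [o].

[vittoːbiːmot]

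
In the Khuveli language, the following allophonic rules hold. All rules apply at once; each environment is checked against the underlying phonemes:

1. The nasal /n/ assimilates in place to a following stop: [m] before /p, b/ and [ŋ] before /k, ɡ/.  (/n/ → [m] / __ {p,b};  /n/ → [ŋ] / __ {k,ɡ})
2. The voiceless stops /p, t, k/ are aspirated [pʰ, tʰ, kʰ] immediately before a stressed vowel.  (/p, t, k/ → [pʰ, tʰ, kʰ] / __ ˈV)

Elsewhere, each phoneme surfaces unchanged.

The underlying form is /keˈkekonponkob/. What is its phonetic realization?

[keˈkʰekompoŋkob]

/k/ (word-initial) is in the target of rule 2 but the environment (immediately before a stressed vowel) is not met → [k].
/e/ (between /k/ and /k/): no rule targets it → [e].
/k/ (between /e/ and /e/) occurs immediately before a stressed vowel → [kʰ] by rule 2.
/e/ (between /k/ and /k/) is unaffected → [e].
/k/ — between /e/ and /o/; rule 2 does not apply here → [k].
/o/ (between /k/ and /n/): no rule targets it → [o].
/n/ (between /o/ and /p/) occurs before a labial or velar stop → [m] by rule 1.
/p/ — between /n/ and /o/; rule 2 does not apply here → [p].
/o/ — not in any rule's target class → [o].
/n/ — between /o/ and /k/, before a labial or velar stop — surfaces as [ŋ] (rule 1).
/k/ (between /n/ and /o/): rule 2 targets it, but not immediately before a stressed vowel → unchanged [k].
/o/ stays [o].
/b/ stays [b].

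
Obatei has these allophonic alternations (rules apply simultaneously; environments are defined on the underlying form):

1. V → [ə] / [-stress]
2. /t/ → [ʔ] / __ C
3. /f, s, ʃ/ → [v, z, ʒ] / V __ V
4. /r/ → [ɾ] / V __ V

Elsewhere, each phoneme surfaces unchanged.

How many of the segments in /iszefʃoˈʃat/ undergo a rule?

Segments that undergo a rule: /i/ → [ə] (rule 1); /e/ → [ə] (rule 1); /o/ → [ə] (rule 1); /ʃ/ → [ʒ] (rule 3).
All other segments surface unchanged.

4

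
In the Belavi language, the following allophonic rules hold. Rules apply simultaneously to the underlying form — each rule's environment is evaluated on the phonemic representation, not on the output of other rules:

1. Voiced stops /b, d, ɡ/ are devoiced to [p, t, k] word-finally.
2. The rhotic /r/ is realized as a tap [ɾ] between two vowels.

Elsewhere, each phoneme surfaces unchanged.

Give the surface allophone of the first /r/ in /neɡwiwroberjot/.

/r/ — between /w/ and /o/; rule 2 does not apply here → [r].

[r]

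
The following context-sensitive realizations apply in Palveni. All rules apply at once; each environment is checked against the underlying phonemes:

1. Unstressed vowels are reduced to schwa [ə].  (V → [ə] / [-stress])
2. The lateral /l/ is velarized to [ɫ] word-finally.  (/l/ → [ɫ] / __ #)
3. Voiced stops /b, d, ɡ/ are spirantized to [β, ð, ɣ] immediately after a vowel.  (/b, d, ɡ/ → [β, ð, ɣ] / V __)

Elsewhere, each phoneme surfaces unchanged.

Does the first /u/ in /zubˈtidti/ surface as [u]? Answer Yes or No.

No

/u/ meets the environment for rule 1 (in an unstressed syllable) → [ə].
The actual realization is [ə], not [u].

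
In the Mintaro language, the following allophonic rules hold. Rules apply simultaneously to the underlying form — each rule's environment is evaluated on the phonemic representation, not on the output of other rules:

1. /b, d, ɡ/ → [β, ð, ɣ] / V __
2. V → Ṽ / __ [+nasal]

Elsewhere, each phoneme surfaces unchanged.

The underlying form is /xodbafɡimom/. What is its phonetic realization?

[xoðbafɡĩmõm]

/x/ — not in any rule's target class → [x].
/o/ (between /x/ and /d/) is in the target of rule 2 but the environment (before a nasal consonant) is not met → [o].
Rule 1 applies to /d/ (between /o/ and /b/: immediately after a vowel) → [ð].
/b/ (between /d/ and /a/): rule 1 targets it, but not immediately after a vowel → unchanged [b].
/a/ (between /b/ and /f/) fails the environment for rule 2, so it stays [a].
/f/ stays [f].
/ɡ/ (between /f/ and /i/) fails the environment for rule 1, so it stays [ɡ].
/i/ meets the environment for rule 2 (before a nasal consonant) → [ĩ].
/m/ (between /i/ and /o/) is unaffected → [m].
/o/ (between /m/ and /m/): before a nasal consonant, so rule 2 applies → [õ].
/m/ (word-final): no rule targets it → [m].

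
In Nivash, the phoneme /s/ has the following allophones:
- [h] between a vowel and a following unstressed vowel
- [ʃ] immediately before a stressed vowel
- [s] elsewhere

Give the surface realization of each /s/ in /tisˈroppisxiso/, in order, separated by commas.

[s], [s], [h]

Occurrence 1 (position 3): no conditioning environment matches → elsewhere allophone [s].
Occurrence 2 (position 9): no conditioning environment matches → elsewhere allophone [s].
Occurrence 3 (position 12): between a vowel and a following unstressed vowel → [h].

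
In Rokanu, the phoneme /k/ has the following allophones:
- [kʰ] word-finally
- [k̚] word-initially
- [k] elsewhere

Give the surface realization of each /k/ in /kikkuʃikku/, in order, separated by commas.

Occurrence 1 (position 1): word-initially → [k̚].
Occurrence 2 (position 3): no conditioning environment matches → elsewhere allophone [k].
Occurrence 3 (position 4): no conditioning environment matches → elsewhere allophone [k].
Occurrence 4 (position 8): no conditioning environment matches → elsewhere allophone [k].
Occurrence 5 (position 9): no conditioning environment matches → elsewhere allophone [k].

[k̚], [k], [k], [k], [k]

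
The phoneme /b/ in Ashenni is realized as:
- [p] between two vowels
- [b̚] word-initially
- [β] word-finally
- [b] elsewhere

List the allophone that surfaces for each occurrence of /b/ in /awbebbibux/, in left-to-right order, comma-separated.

Occurrence 1 (position 3): no conditioning environment matches → elsewhere allophone [b].
Occurrence 2 (position 5): no conditioning environment matches → elsewhere allophone [b].
Occurrence 3 (position 6): no conditioning environment matches → elsewhere allophone [b].
Occurrence 4 (position 8): between two vowels → [p].

[b], [b], [b], [p]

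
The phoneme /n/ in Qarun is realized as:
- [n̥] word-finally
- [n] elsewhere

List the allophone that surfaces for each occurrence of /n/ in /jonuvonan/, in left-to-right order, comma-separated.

Occurrence 1 (position 3): no conditioning environment matches → elsewhere allophone [n].
Occurrence 2 (position 7): no conditioning environment matches → elsewhere allophone [n].
Occurrence 3 (position 9): word-finally → [n̥].

[n], [n], [n̥]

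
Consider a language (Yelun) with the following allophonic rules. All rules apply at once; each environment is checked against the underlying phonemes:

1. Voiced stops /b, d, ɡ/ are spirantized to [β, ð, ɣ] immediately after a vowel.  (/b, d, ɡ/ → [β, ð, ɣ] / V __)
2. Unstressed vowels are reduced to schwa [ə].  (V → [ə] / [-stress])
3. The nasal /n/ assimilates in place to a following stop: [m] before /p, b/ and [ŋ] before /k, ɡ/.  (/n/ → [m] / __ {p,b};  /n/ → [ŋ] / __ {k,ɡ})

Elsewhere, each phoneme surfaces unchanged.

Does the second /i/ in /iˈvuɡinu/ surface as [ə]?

Yes

/i/ (between /ɡ/ and /n/): in an unstressed syllable, so rule 2 applies → [ə].
The actual realization is [ə], which matches [ə].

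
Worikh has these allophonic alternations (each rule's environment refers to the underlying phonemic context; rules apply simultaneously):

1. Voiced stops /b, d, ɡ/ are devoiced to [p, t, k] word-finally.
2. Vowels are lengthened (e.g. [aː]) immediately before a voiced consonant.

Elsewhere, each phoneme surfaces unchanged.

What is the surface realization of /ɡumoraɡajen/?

[ɡuːmoːraːɡaːjeːn]

/ɡ/ (word-initial) is in the target of rule 1 but the environment (word-finally) is not met → [ɡ].
/u/ meets the environment for rule 2 (before a voiced consonant) → [uː].
/m/ — not in any rule's target class → [m].
/o/ — between /m/ and /r/, before a voiced consonant — surfaces as [oː] (rule 2).
/r/ stays [r].
/a/ — between /r/ and /ɡ/, before a voiced consonant — surfaces as [aː] (rule 2).
/ɡ/ (between /a/ and /a/) is in the target of rule 1 but the environment (word-finally) is not met → [ɡ].
Rule 2 applies to /a/ (between /ɡ/ and /j/: before a voiced consonant) → [aː].
/j/ stays [j].
/e/ (between /j/ and /n/) occurs before a voiced consonant → [eː] by rule 2.
/n/ — not in any rule's target class → [n].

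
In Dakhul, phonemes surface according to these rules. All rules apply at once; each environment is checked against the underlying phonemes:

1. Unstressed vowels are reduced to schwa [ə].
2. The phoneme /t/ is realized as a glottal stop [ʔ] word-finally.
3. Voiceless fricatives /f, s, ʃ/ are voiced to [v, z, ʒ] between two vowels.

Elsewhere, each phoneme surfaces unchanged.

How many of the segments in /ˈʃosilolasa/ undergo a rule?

6

Segments that undergo a rule: /s/ → [z] (rule 3); /i/ → [ə] (rule 1); /o/ → [ə] (rule 1); /a/ → [ə] (rule 1); /s/ → [z] (rule 3); /a/ → [ə] (rule 1).
All other segments surface unchanged.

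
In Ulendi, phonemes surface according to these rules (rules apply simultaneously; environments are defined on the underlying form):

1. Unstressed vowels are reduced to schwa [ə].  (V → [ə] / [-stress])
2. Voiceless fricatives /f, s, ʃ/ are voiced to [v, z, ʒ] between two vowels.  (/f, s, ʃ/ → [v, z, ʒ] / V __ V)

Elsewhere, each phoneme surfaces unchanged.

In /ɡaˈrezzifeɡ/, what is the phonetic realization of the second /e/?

[ə]

/e/ (between /f/ and /ɡ/): in an unstressed syllable, so rule 1 applies → [ə].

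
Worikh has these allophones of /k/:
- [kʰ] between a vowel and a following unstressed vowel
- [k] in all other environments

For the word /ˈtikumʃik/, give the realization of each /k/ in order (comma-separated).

[kʰ], [k]

Occurrence 1 (position 3): between a vowel and a following unstressed vowel → [kʰ].
Occurrence 2 (position 8): no conditioning environment matches → elsewhere allophone [k].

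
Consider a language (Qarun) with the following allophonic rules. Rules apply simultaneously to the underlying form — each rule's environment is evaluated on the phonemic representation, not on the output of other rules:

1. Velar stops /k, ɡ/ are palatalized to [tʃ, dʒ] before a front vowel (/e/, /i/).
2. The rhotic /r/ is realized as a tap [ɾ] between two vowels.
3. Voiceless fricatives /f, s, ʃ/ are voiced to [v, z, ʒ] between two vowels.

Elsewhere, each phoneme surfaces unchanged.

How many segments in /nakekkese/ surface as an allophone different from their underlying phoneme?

3

Segments that undergo a rule: /k/ → [tʃ] (rule 1); /k/ → [tʃ] (rule 1); /s/ → [z] (rule 3).
All other segments surface unchanged.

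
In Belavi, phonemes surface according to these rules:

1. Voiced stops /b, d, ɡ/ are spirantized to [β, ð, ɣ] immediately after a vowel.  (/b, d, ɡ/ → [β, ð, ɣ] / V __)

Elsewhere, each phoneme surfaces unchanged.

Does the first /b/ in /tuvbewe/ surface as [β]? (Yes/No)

No

/b/ — between /v/ and /e/; rule 1 does not apply here → [b].
The actual realization is [b], not [β].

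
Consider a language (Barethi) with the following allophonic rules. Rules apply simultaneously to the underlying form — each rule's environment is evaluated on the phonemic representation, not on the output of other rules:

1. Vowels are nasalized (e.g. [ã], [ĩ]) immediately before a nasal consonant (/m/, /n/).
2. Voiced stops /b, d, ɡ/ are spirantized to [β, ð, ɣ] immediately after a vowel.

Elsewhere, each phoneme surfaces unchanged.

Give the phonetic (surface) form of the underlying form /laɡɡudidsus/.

[laɣɡuðiðsus]

/l/ (word-initial): no rule targets it → [l].
/a/ (between /l/ and /ɡ/) is in the target of rule 1 but the environment (before a nasal consonant) is not met → [a].
/ɡ/ — between /a/ and /ɡ/, immediately after a vowel — surfaces as [ɣ] (rule 2).
/ɡ/ (between /ɡ/ and /u/): rule 2 targets it, but not immediately after a vowel → unchanged [ɡ].
/u/ (between /ɡ/ and /d/) is in the target of rule 1 but the environment (before a nasal consonant) is not met → [u].
Rule 2 applies to /d/ (between /u/ and /i/: immediately after a vowel) → [ð].
/i/ (between /d/ and /d/): rule 1 targets it, but not before a nasal consonant → unchanged [i].
Rule 2 applies to /d/ (between /i/ and /s/: immediately after a vowel) → [ð].
/s/ stays [s].
/u/ — between /s/ and /s/; rule 1 does not apply here → [u].
/s/ (word-final): no rule targets it → [s].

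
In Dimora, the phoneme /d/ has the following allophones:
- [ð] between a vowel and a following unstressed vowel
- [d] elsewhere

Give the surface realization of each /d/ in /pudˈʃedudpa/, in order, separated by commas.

[d], [ð], [d]

Occurrence 1 (position 3): no conditioning environment matches → elsewhere allophone [d].
Occurrence 2 (position 6): between a vowel and a following unstressed vowel → [ð].
Occurrence 3 (position 8): no conditioning environment matches → elsewhere allophone [d].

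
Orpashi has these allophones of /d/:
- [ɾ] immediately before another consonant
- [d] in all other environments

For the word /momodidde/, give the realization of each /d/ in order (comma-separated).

[d], [ɾ], [d]

Occurrence 1 (position 5): no conditioning environment matches → elsewhere allophone [d].
Occurrence 2 (position 7): immediately before another consonant → [ɾ].
Occurrence 3 (position 8): no conditioning environment matches → elsewhere allophone [d].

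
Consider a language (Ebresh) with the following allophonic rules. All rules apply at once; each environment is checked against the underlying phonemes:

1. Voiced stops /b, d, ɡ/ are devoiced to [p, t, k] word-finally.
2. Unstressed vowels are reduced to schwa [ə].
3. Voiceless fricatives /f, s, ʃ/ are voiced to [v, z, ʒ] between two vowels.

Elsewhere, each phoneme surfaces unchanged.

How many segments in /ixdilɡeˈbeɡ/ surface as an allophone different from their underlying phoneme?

4

Segments that undergo a rule: /i/ → [ə] (rule 2); /i/ → [ə] (rule 2); /e/ → [ə] (rule 2); /ɡ/ → [k] (rule 1).
All other segments surface unchanged.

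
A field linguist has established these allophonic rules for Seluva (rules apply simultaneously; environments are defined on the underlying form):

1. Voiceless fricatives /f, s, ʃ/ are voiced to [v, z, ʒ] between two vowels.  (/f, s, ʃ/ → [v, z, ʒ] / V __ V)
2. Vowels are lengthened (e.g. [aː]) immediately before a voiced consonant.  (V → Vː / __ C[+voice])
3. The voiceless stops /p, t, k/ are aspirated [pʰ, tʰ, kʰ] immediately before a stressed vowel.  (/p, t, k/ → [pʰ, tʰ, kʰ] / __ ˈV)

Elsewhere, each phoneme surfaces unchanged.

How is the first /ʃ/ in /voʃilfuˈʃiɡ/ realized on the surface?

[ʒ]

/ʃ/ (between /o/ and /i/): between two vowels, so rule 1 applies → [ʒ].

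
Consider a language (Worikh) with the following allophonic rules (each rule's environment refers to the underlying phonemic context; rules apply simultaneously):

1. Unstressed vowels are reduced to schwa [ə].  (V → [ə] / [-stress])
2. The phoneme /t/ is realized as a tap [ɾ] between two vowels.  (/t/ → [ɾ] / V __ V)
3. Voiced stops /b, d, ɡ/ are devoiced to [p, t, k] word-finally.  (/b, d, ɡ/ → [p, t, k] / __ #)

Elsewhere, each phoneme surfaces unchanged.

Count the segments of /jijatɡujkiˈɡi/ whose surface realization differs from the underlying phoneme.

4

Segments that undergo a rule: /i/ → [ə] (rule 1); /a/ → [ə] (rule 1); /u/ → [ə] (rule 1); /i/ → [ə] (rule 1).
All other segments surface unchanged.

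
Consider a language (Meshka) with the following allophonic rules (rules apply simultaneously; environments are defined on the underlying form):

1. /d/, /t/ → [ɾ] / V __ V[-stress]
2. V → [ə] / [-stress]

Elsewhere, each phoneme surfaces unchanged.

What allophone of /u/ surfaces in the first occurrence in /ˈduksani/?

/u/ (between /d/ and /k/) is in the target of rule 2 but the environment (in an unstressed syllable) is not met → [u].

[u]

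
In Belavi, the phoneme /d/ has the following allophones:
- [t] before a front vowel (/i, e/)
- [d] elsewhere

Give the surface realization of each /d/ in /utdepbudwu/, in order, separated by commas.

[t], [d]

Occurrence 1 (position 3): before a front vowel (/i, e/) → [t].
Occurrence 2 (position 8): no conditioning environment matches → elsewhere allophone [d].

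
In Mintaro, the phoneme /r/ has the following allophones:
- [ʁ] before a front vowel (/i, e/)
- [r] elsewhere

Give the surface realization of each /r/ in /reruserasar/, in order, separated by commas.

Occurrence 1 (position 1): before a front vowel (/i, e/) → [ʁ].
Occurrence 2 (position 3): no conditioning environment matches → elsewhere allophone [r].
Occurrence 3 (position 7): no conditioning environment matches → elsewhere allophone [r].
Occurrence 4 (position 11): no conditioning environment matches → elsewhere allophone [r].

[ʁ], [r], [r], [r]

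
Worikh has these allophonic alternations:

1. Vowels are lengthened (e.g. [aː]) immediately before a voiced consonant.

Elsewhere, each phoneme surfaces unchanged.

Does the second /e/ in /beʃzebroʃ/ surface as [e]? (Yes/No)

/e/ (between /z/ and /b/) occurs before a voiced consonant → [eː] by rule 1.
The actual realization is [eː], not [e].

No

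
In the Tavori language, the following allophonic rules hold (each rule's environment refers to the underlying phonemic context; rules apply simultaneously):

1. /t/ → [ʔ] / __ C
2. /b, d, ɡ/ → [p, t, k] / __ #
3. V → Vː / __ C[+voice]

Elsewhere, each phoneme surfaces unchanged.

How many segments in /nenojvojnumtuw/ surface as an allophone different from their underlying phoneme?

Segments that undergo a rule: /e/ → [eː] (rule 3); /o/ → [oː] (rule 3); /o/ → [oː] (rule 3); /u/ → [uː] (rule 3); /u/ → [uː] (rule 3).
All other segments surface unchanged.

5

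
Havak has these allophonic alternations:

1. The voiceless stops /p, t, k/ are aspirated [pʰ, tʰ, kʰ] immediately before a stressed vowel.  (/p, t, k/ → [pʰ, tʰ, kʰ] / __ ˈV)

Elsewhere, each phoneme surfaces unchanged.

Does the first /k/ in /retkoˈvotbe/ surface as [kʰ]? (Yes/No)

/k/ (between /t/ and /o/) is in the target of rule 1 but the environment (immediately before a stressed vowel) is not met → [k].
The actual realization is [k], not [kʰ].

No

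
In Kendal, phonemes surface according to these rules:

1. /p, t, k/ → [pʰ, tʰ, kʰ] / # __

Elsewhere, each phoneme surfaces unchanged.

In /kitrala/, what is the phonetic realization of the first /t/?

/t/ (between /i/ and /r/) fails the environment for rule 1, so it stays [t].

[t]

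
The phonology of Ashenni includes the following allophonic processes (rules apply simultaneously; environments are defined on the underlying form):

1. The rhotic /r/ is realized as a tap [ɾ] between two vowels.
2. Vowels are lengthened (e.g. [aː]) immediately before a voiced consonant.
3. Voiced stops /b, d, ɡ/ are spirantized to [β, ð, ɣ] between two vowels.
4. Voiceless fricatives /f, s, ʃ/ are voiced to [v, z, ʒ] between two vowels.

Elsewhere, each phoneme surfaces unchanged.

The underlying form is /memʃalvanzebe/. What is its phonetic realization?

/m/ stays [m].
/e/ meets the environment for rule 2 (before a voiced consonant) → [eː].
/m/ (between /e/ and /ʃ/) is unaffected → [m].
/ʃ/ (between /m/ and /a/) is in the target of rule 4 but the environment (between two vowels) is not met → [ʃ].
/a/ (between /ʃ/ and /l/): before a voiced consonant, so rule 2 applies → [aː].
/l/ (between /a/ and /v/) is unaffected → [l].
/v/ (between /l/ and /a/) is unaffected → [v].
Rule 2 applies to /a/ (between /v/ and /n/: before a voiced consonant) → [aː].
/n/ (between /a/ and /z/): no rule targets it → [n].
/z/ (between /n/ and /e/) is unaffected → [z].
/e/ — between /z/ and /b/, before a voiced consonant — surfaces as [eː] (rule 2).
/b/ (between /e/ and /e/): between two vowels, so rule 3 applies → [β].
/e/ (word-final) is in the target of rule 2 but the environment (before a voiced consonant) is not met → [e].

[meːmʃaːlvaːnzeːβe]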